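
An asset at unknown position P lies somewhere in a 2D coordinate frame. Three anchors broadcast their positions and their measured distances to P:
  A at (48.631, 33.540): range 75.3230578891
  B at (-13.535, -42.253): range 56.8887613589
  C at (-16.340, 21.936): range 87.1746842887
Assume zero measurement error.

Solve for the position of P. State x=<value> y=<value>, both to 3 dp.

eq1: (x − 48.631)² + (y − 33.540)² = 75.3230578891²
eq2: (x + 13.535)² + (y + 42.253)² = 56.8887613589²
eq3: (x + 16.340)² + (y − 21.936)² = 87.1746842887²
eq3−eq1, eq3−eq2 (x²,y² cancel):
  129.942·x + 23.208·y = 4667.584596
  5.610·x − 128.378·y = 5583.422950
det = 129.942·-128.378 − 23.208·5.610 = -16811.890956
x = (4667.584596·-128.378 − 23.208·5583.422950) / -16811.890956 = 43.349987
y = (129.942·5583.422950 − 4667.584596·5.610) / -16811.890956 = -41.597700

x=43.350 y=-41.598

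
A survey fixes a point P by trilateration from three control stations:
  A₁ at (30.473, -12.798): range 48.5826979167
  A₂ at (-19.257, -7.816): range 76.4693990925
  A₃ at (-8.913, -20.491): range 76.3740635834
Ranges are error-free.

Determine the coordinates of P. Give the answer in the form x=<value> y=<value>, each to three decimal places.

eq1: (x − 30.473)² + (y + 12.798)² = 48.5826979167²
eq2: (x + 19.257)² + (y + 7.816)² = 76.4693990925²
eq3: (x + 8.913)² + (y + 20.491)² = 76.3740635834²
eq1−eq2, eq1−eq3 (x²,y² cancel):
  -99.460·x + 9.964·y = -4147.761089
  -78.772·x − 15.386·y = -4065.788934
det = -99.460·-15.386 − 9.964·-78.772 = 2315.175768
x = (-4147.761089·-15.386 − 9.964·-4065.788934) / 2315.175768 = 45.063090
y = (-99.460·-4065.788934 − -4147.761089·-78.772) / 2315.175768 = 33.542132

x=45.063 y=33.542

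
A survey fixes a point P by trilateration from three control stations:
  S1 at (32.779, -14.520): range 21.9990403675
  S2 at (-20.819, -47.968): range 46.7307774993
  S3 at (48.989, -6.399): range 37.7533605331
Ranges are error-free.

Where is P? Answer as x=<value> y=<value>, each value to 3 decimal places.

x=23.984 y=-34.684

eq1: (x − 32.779)² + (y + 14.520)² = 21.9990403675²
eq2: (x + 20.819)² + (y + 47.968)² = 46.7307774993²
eq3: (x − 48.989)² + (y + 6.399)² = 37.7533605331²
eq3−eq1, eq3−eq2 (x²,y² cancel):
  -32.420·x − 16.242·y = -214.217627
  -139.616·x − 83.138·y = -464.958871
det = -32.420·-83.138 − -16.242·-139.616 = 427.690888
x = (-214.217627·-83.138 − -16.242·-464.958871) / 427.690888 = 23.984058
y = (-32.420·-464.958871 − -214.217627·-139.616) / 427.690888 = -34.684493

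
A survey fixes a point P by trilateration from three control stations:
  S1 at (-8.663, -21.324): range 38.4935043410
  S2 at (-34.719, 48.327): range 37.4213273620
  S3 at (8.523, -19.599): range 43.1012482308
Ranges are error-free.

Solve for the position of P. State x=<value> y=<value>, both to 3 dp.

x=-14.737 y=16.687

eq1: (x + 8.663)² + (y + 21.324)² = 38.4935043410²
eq2: (x + 34.719)² + (y − 48.327)² = 37.4213273620²
eq3: (x − 8.523)² + (y + 19.599)² = 43.1012482308²
eq1−eq2, eq1−eq3 (x²,y² cancel):
  -52.112·x + 139.302·y = 3092.541480
  34.372·x + 3.450·y = -448.965938
det = -52.112·3.450 − 139.302·34.372 = -4967.874744
x = (3092.541480·3.450 − 139.302·-448.965938) / -4967.874744 = -14.736910
y = (-52.112·-448.965938 − 3092.541480·34.372) / -4967.874744 = 16.687281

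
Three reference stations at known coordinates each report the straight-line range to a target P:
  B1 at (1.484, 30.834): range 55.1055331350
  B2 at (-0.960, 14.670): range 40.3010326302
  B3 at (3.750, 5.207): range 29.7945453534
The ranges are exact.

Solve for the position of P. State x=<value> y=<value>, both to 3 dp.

x=13.513 y=-22.943

eq1: (x − 1.484)² + (y − 30.834)² = 55.1055331350²
eq2: (x + 0.960)² + (y − 14.670)² = 40.3010326302²
eq3: (x − 3.750)² + (y − 5.207)² = 29.7945453534²
eq1−eq2, eq1−eq3 (x²,y² cancel):
  -4.888·x − 32.328·y = 675.639239
  4.532·x − 51.254·y = 1237.142386
det = -4.888·-51.254 − -32.328·4.532 = 397.040048
x = (675.639239·-51.254 − -32.328·1237.142386) / 397.040048 = 13.512807
y = (-4.888·1237.142386 − 675.639239·4.532) / 397.040048 = -22.942645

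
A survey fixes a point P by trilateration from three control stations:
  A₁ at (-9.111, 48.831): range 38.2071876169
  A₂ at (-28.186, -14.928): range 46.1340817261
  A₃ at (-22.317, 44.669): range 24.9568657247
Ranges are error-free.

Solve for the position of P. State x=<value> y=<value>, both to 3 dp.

eq1: (x + 9.111)² + (y − 48.831)² = 38.2071876169²
eq2: (x + 28.186)² + (y + 14.928)² = 46.1340817261²
eq3: (x + 22.317)² + (y − 44.669)² = 24.9568657247²
eq2−eq3, eq2−eq1 (x²,y² cancel):
  11.738·x + 119.194·y = 2981.580620
  38.150·x + 127.518·y = 2118.745413
det = 11.738·127.518 − 119.194·38.150 = -3050.444816
x = (2981.580620·127.518 − 119.194·2118.745413) / -3050.444816 = -41.850767
y = (11.738·2118.745413 − 2981.580620·38.150) / -3050.444816 = 29.135904

x=-41.851 y=29.136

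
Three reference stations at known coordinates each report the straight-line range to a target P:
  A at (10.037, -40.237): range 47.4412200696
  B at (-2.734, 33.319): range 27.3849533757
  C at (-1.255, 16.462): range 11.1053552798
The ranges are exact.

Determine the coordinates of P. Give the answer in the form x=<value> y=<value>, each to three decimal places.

x=4.322 y=6.859

eq1: (x − 10.037)² + (y + 40.237)² = 47.4412200696²
eq2: (x + 2.734)² + (y − 33.319)² = 27.3849533757²
eq3: (x + 1.255)² + (y − 16.462)² = 11.1053552798²
eq3−eq1, eq3−eq2 (x²,y² cancel):
  22.584·x − 113.398·y = -680.155377
  -2.958·x + 33.714·y = 218.451292
det = 22.584·33.714 − -113.398·-2.958 = 425.965692
x = (-680.155377·33.714 − -113.398·218.451292) / 425.965692 = 4.322370
y = (22.584·218.451292 − -680.155377·-2.958) / 425.965692 = 6.858779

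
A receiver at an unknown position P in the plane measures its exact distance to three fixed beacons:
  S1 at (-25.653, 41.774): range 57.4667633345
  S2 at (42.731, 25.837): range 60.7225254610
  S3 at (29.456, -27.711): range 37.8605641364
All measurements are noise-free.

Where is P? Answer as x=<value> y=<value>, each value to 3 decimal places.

x=-4.907 y=-11.817

eq1: (x + 25.653)² + (y − 41.774)² = 57.4667633345²
eq2: (x − 42.731)² + (y − 25.837)² = 60.7225254610²
eq3: (x − 29.456)² + (y + 27.711)² = 37.8605641364²
eq1−eq2, eq1−eq3 (x²,y² cancel):
  136.768·x − 31.874·y = -294.450765
  110.218·x − 138.970·y = 1101.418543
det = 136.768·-138.970 − -31.874·110.218 = -15493.560428
x = (-294.450765·-138.970 − -31.874·1101.418543) / -15493.560428 = -4.906970
y = (136.768·1101.418543 − -294.450765·110.218) / -15493.560428 = -11.817334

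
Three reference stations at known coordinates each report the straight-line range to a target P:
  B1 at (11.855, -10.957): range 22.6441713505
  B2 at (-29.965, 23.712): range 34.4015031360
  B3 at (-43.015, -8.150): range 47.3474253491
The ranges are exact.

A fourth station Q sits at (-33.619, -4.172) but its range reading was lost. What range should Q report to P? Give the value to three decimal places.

37.150

eq1: (x − 11.855)² + (y + 10.957)² = 22.6441713505²
eq2: (x + 29.965)² + (y − 23.712)² = 34.4015031360²
eq3: (x + 43.015)² + (y + 8.150)² = 47.3474253491²
eq3−eq2, eq3−eq1 (x²,y² cancel):
  26.100·x + 63.724·y = 601.762713
  109.740·x − 5.614·y = 72.904340
det = 26.100·-5.614 − 63.724·109.740 = -7139.597160
x = (601.762713·-5.614 − 63.724·72.904340) / -7139.597160 = 1.123880
y = (26.100·72.904340 − 601.762713·109.740) / -7139.597160 = 8.982949
|P − Q| = √((1.123880 − -33.619)² + (8.982949 − -4.172)²) = 37.149972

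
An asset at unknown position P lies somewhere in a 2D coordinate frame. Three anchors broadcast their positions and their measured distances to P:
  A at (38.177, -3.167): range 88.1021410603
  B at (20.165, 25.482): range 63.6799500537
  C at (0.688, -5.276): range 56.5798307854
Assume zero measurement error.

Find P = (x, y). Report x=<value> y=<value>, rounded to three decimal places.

eq1: (x − 38.177)² + (y + 3.167)² = 88.1021410603²
eq2: (x − 20.165)² + (y − 25.482)² = 63.6799500537²
eq3: (x − 0.688)² + (y + 5.276)² = 56.5798307854²
eq3−eq1, eq3−eq2 (x²,y² cancel):
  74.978·x + 4.218·y = -3121.506310
  38.954·x + 61.516·y = 173.791242
det = 74.978·61.516 − 4.218·38.954 = 4448.038676
x = (-3121.506310·61.516 − 4.218·173.791242) / 4448.038676 = -43.334972
y = (74.978·173.791242 − -3121.506310·38.954) / 4448.038676 = 30.266301

x=-43.335 y=30.266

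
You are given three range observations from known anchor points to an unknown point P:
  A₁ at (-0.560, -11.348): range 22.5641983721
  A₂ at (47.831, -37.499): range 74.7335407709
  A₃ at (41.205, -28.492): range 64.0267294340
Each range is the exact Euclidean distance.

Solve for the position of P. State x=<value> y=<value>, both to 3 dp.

x=-10.910 y=8.702

eq1: (x + 0.560)² + (y + 11.348)² = 22.5641983721²
eq2: (x − 47.831)² + (y + 37.499)² = 74.7335407709²
eq3: (x − 41.205)² + (y + 28.492)² = 64.0267294340²
eq2−eq1, eq2−eq3 (x²,y² cancel):
  -96.782·x + 52.302·y = 1511.070210
  -13.252·x + 18.014·y = 301.346561
det = -96.782·18.014 − 52.302·-13.252 = -1050.324844
x = (1511.070210·18.014 − 52.302·301.346561) / -1050.324844 = -10.910330
y = (-96.782·301.346561 − 1511.070210·-13.252) / -1050.324844 = 8.702280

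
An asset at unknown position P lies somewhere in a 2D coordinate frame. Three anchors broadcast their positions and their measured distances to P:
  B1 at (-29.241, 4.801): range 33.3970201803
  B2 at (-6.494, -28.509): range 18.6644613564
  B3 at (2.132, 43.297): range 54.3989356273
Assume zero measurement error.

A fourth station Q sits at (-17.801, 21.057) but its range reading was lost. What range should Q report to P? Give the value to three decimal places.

36.796

eq1: (x + 29.241)² + (y − 4.801)² = 33.3970201803²
eq2: (x + 6.494)² + (y + 28.509)² = 18.6644613564²
eq3: (x − 2.132)² + (y − 43.297)² = 54.3989356273²
eq2−eq1, eq2−eq3 (x²,y² cancel):
  -45.494·x + 66.620·y = -743.848274
  17.252·x + 143.612·y = -1586.641564
det = -45.494·143.612 − 66.620·17.252 = -7682.812568
x = (-743.848274·143.612 − 66.620·-1586.641564) / -7682.812568 = 0.146233
y = (-45.494·-1586.641564 − -743.848274·17.252) / -7682.812568 = -11.065680
|P − Q| = √((0.146233 − -17.801)² + (-11.065680 − 21.057)²) = 36.796327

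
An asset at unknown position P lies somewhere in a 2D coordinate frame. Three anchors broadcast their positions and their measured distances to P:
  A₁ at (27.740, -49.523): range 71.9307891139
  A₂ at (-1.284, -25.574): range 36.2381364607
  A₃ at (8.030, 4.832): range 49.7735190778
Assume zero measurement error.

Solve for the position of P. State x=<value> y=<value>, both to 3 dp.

eq1: (x − 27.740)² + (y + 49.523)² = 71.9307891139²
eq2: (x + 1.284)² + (y + 25.574)² = 36.2381364607²
eq3: (x − 8.030)² + (y − 4.832)² = 49.7735190778²
eq2−eq3, eq2−eq1 (x²,y² cancel):
  18.628·x + 60.812·y = -1732.049675
  58.048·x − 47.898·y = -1294.478891
det = 18.628·-47.898 − 60.812·58.048 = -4422.258920
x = (-1732.049675·-47.898 − 60.812·-1294.478891) / -4422.258920 = -36.560855
y = (18.628·-1294.478891 − -1732.049675·58.048) / -4422.258920 = -17.282676

x=-36.561 y=-17.283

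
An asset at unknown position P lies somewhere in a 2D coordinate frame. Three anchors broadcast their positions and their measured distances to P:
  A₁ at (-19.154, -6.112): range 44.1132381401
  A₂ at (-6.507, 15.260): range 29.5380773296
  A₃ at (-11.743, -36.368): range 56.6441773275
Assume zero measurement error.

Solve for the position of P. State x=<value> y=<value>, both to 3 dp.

x=22.334 y=8.880

eq1: (x + 19.154)² + (y + 6.112)² = 44.1132381401²
eq2: (x + 6.507)² + (y − 15.260)² = 29.5380773296²
eq3: (x + 11.743)² + (y + 36.368)² = 56.6441773275²
eq3−eq2, eq3−eq1 (x²,y² cancel):
  10.472·x + 103.256·y = 1150.743989
  -14.822·x + 60.512·y = 206.287833
det = 10.472·60.512 − 103.256·-14.822 = 2164.142096
x = (1150.743989·60.512 − 103.256·206.287833) / 2164.142096 = 22.333729
y = (10.472·206.287833 − 1150.743989·-14.822) / 2164.142096 = 8.879534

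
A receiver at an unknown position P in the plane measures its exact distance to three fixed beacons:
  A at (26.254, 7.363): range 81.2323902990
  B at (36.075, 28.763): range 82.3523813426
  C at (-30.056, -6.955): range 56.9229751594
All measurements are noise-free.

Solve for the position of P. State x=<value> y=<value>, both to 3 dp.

x=-43.939 y=48.249

eq1: (x − 26.254)² + (y − 7.363)² = 81.2323902990²
eq2: (x − 36.075)² + (y − 28.763)² = 82.3523813426²
eq3: (x + 30.056)² + (y + 6.955)² = 56.9229751594²
eq3−eq2, eq3−eq1 (x²,y² cancel):
  132.262·x + 71.436·y = -2364.708979
  112.620·x + 28.636·y = -3566.725009
det = 132.262·28.636 − 71.436·112.620 = -4257.667688
x = (-2364.708979·28.636 − 71.436·-3566.725009) / -4257.667688 = -43.938789
y = (132.262·-3566.725009 − -2364.708979·112.620) / -4257.667688 = 48.249106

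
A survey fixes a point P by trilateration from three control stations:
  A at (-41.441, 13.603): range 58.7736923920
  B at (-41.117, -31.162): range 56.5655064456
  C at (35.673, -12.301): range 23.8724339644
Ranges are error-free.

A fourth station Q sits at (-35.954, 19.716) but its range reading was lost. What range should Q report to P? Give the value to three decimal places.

eq1: (x + 41.441)² + (y − 13.603)² = 58.7736923920²
eq2: (x + 41.117)² + (y + 31.162)² = 56.5655064456²
eq3: (x − 35.673)² + (y + 12.301)² = 23.8724339644²
eq2−eq3, eq2−eq1 (x²,y² cancel):
  153.580·x + 37.722·y = 1391.963013
  -0.648·x + 89.530·y = -1013.970241
det = 153.580·89.530 − 37.722·-0.648 = 13774.461256
x = (1391.963013·89.530 − 37.722·-1013.970241) / 13774.461256 = 11.824160
y = (153.580·-1013.970241 − 1391.963013·-0.648) / 13774.461256 = -11.239899
|P − Q| = √((11.824160 − -35.954)² + (-11.239899 − 19.716)²) = 56.929959

56.930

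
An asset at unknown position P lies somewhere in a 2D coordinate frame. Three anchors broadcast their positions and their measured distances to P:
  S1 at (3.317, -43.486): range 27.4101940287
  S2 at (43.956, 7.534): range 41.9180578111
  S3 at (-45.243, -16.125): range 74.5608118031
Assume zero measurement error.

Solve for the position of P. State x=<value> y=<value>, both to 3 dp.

eq1: (x − 3.317)² + (y + 43.486)² = 27.4101940287²
eq2: (x − 43.956)² + (y − 7.534)² = 41.9180578111²
eq3: (x + 45.243)² + (y + 16.125)² = 74.5608118031²
eq3−eq2, eq3−eq1 (x²,y² cancel):
  178.398·x + 47.318·y = 3484.137504
  97.120·x − 54.722·y = 4403.085931
det = 178.398·-54.722 − 47.318·97.120 = -14357.819516
x = (3484.137504·-54.722 − 47.318·4403.085931) / -14357.819516 = 27.790027
y = (178.398·4403.085931 − 3484.137504·97.120) / -14357.819516 = -31.141378

x=27.790 y=-31.141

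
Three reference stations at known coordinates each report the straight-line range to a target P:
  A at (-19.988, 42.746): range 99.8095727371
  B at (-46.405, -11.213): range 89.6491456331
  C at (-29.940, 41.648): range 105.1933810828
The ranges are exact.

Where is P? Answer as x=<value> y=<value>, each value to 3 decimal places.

x=39.286 y=-37.557

eq1: (x + 19.988)² + (y − 42.746)² = 99.8095727371²
eq2: (x + 46.405)² + (y + 11.213)² = 89.6491456331²
eq3: (x + 29.940)² + (y − 41.648)² = 105.1933810828²
eq1−eq2, eq1−eq3 (x²,y² cancel):
  -52.834·x − 107.918·y = 1977.396231
  -19.904·x − 2.196·y = -699.477770
det = -52.834·-2.196 − -107.918·-19.904 = -2031.976408
x = (1977.396231·-2.196 − -107.918·-699.477770) / -2031.976408 = 39.286186
y = (-52.834·-699.477770 − 1977.396231·-19.904) / -2031.976408 = -37.556688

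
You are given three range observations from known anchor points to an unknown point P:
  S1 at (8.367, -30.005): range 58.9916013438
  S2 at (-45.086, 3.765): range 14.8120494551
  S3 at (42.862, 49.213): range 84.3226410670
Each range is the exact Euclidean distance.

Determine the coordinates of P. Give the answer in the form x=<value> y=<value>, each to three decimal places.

eq1: (x − 8.367)² + (y + 30.005)² = 58.9916013438²
eq2: (x + 45.086)² + (y − 3.765)² = 14.8120494551²
eq3: (x − 42.862)² + (y − 49.213)² = 84.3226410670²
eq3−eq2, eq3−eq1 (x²,y² cancel):
  -175.896·x − 90.896·y = 4678.763195
  -68.990·x − 158.436·y = 341.535068
det = -175.896·-158.436 − -90.896·-68.990 = 21597.343616
x = (4678.763195·-158.436 − -90.896·341.535068) / 21597.343616 = -32.885542
y = (-175.896·341.535068 − 4678.763195·-68.990) / 21597.343616 = 12.164145

x=-32.886 y=12.164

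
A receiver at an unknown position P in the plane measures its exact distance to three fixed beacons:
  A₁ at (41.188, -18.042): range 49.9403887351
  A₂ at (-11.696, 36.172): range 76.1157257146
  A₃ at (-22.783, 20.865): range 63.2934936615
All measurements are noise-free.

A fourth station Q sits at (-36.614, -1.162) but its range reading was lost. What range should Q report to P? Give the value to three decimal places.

50.439

eq1: (x − 41.188)² + (y + 18.042)² = 49.9403887351²
eq2: (x + 11.696)² + (y − 36.172)² = 76.1157257146²
eq3: (x + 22.783)² + (y − 20.865)² = 63.2934936615²
eq2−eq3, eq2−eq1 (x²,y² cancel):
  -22.174·x − 30.614·y = 1296.740675
  105.768·x − 108.428·y = 3876.316382
det = -22.174·-108.428 − -30.614·105.768 = 5642.264024
x = (1296.740675·-108.428 − -30.614·3876.316382) / 5642.264024 = -3.887349
y = (-22.174·3876.316382 − 1296.740675·105.768) / 5642.264024 = -39.542125
|P − Q| = √((-3.887349 − -36.614)² + (-39.542125 − -1.162)²) = 50.438752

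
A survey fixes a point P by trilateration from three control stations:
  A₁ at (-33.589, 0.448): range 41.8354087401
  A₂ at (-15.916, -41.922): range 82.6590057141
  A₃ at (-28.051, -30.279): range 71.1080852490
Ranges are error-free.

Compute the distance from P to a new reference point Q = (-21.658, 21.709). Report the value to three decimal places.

18.830

eq1: (x + 33.589)² + (y − 0.448)² = 41.8354087401²
eq2: (x + 15.916)² + (y + 41.922)² = 82.6590057141²
eq3: (x + 28.051)² + (y + 30.279)² = 71.1080852490²
eq1−eq2, eq1−eq3 (x²,y² cancel):
  35.346·x − 84.740·y = -4199.958286
  11.076·x − 61.454·y = -2730.903546
det = 35.346·-61.454 − -84.740·11.076 = -1233.572844
x = (-4199.958286·-61.454 − -84.740·-2730.903546) / -1233.572844 = -21.634288
y = (35.346·-2730.903546 − -4199.958286·11.076) / -1233.572844 = 40.538975
|P − Q| = √((-21.634288 − -21.658)² + (40.538975 − 21.709)²) = 18.829990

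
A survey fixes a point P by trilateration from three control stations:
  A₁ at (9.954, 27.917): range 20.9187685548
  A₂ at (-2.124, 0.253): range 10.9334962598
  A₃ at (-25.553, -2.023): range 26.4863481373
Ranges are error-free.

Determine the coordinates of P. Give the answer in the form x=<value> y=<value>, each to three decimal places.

eq1: (x − 9.954)² + (y − 27.917)² = 20.9187685548²
eq2: (x + 2.124)² + (y − 0.253)² = 10.9334962598²
eq3: (x + 25.553)² + (y + 2.023)² = 26.4863481373²
eq2−eq1, eq2−eq3 (x²,y² cancel):
  24.156·x + 55.328·y = 555.812083
  -46.858·x − 4.552·y = 70.487656
det = 24.156·-4.552 − 55.328·-46.858 = 2482.601312
x = (555.812083·-4.552 − 55.328·70.487656) / 2482.601312 = -2.590024
y = (24.156·70.487656 − 555.812083·-46.858) / 2482.601312 = 11.176560

x=-2.590 y=11.177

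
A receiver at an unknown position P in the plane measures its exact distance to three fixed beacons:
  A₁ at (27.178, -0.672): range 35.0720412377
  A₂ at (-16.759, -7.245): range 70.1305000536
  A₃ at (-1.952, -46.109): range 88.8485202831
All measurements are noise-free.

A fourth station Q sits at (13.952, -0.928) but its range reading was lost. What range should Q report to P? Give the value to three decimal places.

eq1: (x − 27.178)² + (y + 0.672)² = 35.0720412377²
eq2: (x + 16.759)² + (y + 7.245)² = 70.1305000536²
eq3: (x + 1.952)² + (y + 46.109)² = 88.8485202831²
eq1−eq2, eq1−eq3 (x²,y² cancel):
  -87.874·x − 13.146·y = -4093.980123
  -58.260·x − 90.874·y = -5273.256563
det = -87.874·-90.874 − -13.146·-58.260 = 7219.575916
x = (-4093.980123·-90.874 − -13.146·-5273.256563) / 7219.575916 = 41.929626
y = (-87.874·-5273.256563 − -4093.980123·-58.260) / 7219.575916 = 31.146825
|P − Q| = √((41.929626 − 13.952)² + (31.146825 − -0.928)²) = 42.562213

42.562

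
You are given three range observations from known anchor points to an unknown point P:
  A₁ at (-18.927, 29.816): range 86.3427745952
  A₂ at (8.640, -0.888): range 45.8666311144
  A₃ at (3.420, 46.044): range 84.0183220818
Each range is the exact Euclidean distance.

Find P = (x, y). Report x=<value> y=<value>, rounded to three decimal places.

eq1: (x + 18.927)² + (y − 29.816)² = 86.3427745952²
eq2: (x − 8.640)² + (y + 0.888)² = 45.8666311144²
eq3: (x − 3.420)² + (y − 46.044)² = 84.0183220818²
eq2−eq1, eq2−eq3 (x²,y² cancel):
  -55.134·x + 61.408·y = -4179.539834
  -10.440·x + 93.864·y = -2899.022404
det = -55.134·93.864 − 61.408·-10.440 = -4533.998256
x = (-4179.539834·93.864 − 61.408·-2899.022404) / -4533.998256 = 47.261853
y = (-55.134·-2899.022404 − -4179.539834·-10.440) / -4533.998256 = -25.628661

x=47.262 y=-25.629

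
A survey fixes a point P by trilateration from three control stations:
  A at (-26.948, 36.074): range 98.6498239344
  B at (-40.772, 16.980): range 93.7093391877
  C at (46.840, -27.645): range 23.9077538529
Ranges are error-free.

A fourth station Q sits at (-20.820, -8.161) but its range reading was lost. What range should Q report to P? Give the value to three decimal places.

eq1: (x + 26.948)² + (y − 36.074)² = 98.6498239344²
eq2: (x + 40.772)² + (y − 16.980)² = 93.7093391877²
eq3: (x − 46.840)² + (y + 27.645)² = 23.9077538529²
eq3−eq2, eq3−eq1 (x²,y² cancel):
  -175.224·x + 89.250·y = -9217.414798
  -147.576·x + 127.438·y = -10090.910513
det = -175.224·127.438 − 89.250·-147.576 = -9159.038112
x = (-9217.414798·127.438 − 89.250·-10090.910513) / -9159.038112 = 29.919642
y = (-175.224·-10090.910513 − -9217.414798·-147.576) / -9159.038112 = -44.535299
|P − Q| = √((29.919642 − -20.820)² + (-44.535299 − -8.161)²) = 62.430769

62.431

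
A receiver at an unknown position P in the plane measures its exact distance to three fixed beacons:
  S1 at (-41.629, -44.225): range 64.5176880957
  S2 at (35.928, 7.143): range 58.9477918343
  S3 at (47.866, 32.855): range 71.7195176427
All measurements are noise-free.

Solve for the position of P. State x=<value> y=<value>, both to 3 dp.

eq1: (x + 41.629)² + (y + 44.225)² = 64.5176880957²
eq2: (x − 35.928)² + (y − 7.143)² = 58.9477918343²
eq3: (x − 47.866)² + (y − 32.855)² = 71.7195176427²
eq2−eq1, eq2−eq3 (x²,y² cancel):
  -155.114·x − 102.736·y = 1659.290718
  23.876·x + 51.424·y = 359.914299
det = -155.114·51.424 − -102.736·23.876 = -5523.657600
x = (1659.290718·51.424 − -102.736·359.914299) / -5523.657600 = -22.141764
y = (-155.114·359.914299 − 1659.290718·23.876) / -5523.657600 = 17.279306

x=-22.142 y=17.279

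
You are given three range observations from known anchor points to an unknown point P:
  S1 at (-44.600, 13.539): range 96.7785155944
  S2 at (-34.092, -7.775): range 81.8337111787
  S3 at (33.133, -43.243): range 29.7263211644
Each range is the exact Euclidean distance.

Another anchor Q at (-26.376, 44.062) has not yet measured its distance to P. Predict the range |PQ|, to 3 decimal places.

95.664

eq1: (x + 44.600)² + (y − 13.539)² = 96.7785155944²
eq2: (x + 34.092)² + (y + 7.775)² = 81.8337111787²
eq3: (x − 33.133)² + (y + 43.243)² = 29.7263211644²
eq1−eq3, eq1−eq2 (x²,y² cancel):
  155.466·x − 113.564·y = 9277.715128
  21.016·x − 42.628·y = 1719.575363
det = 155.466·-42.628 − -113.564·21.016 = -4240.543624
x = (9277.715128·-42.628 − -113.564·1719.575363) / -4240.543624 = 47.212952
y = (155.466·1719.575363 − 9277.715128·21.016) / -4240.543624 = -17.062681
|P − Q| = √((47.212952 − -26.376)² + (-17.062681 − 44.062)²) = 95.663789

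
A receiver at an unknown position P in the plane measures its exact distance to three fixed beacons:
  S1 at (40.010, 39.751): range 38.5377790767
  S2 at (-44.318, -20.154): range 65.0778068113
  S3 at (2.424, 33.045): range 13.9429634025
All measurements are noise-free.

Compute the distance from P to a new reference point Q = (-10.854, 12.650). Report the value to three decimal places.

19.255

eq1: (x − 40.010)² + (y − 39.751)² = 38.5377790767²
eq2: (x + 44.318)² + (y + 20.154)² = 65.0778068113²
eq3: (x − 2.424)² + (y − 33.045)² = 13.9429634025²
eq3−eq2, eq3−eq1 (x²,y² cancel):
  -93.484·x − 106.398·y = -2768.293672
  75.172·x + 13.412·y = 792.340112
det = -93.484·13.412 − -106.398·75.172 = 6744.343048
x = (-2768.293672·13.412 − -106.398·792.340112) / 6744.343048 = 6.994758
y = (-93.484·792.340112 − -2768.293672·75.172) / 6744.343048 = 19.872514
|P − Q| = √((6.994758 − -10.854)² + (19.872514 − 12.650)²) = 19.254684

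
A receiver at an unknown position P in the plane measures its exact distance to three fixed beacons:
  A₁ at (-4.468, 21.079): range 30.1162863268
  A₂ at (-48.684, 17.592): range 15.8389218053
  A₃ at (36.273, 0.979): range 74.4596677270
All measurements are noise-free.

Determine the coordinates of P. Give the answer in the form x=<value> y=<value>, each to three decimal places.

x=-34.397 y=24.430

eq1: (x + 4.468)² + (y − 21.079)² = 30.1162863268²
eq2: (x + 48.684)² + (y − 17.592)² = 15.8389218053²
eq3: (x − 36.273)² + (y − 0.979)² = 74.4596677270²
eq1−eq2, eq1−eq3 (x²,y² cancel):
  -88.432·x − 6.974·y = 2871.442313
  81.482·x − 40.200·y = -3784.849711
det = -88.432·-40.200 − -6.974·81.482 = 4123.221868
x = (2871.442313·-40.200 − -6.974·-3784.849711) / 4123.221868 = -34.397257
y = (-88.432·-3784.849711 − 2871.442313·81.482) / 4123.221868 = 24.430159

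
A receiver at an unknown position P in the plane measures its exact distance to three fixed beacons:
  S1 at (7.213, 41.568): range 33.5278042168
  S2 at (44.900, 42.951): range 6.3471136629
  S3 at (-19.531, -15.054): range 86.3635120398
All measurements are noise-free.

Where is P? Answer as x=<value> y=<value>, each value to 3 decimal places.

x=40.252 y=47.273

eq1: (x − 7.213)² + (y − 41.568)² = 33.5278042168²
eq2: (x − 44.900)² + (y − 42.951)² = 6.3471136629²
eq3: (x + 19.531)² + (y + 15.054)² = 86.3635120398²
eq2−eq3, eq2−eq1 (x²,y² cancel):
  -128.862·x − 116.010·y = -10671.085884
  -75.374·x − 2.766·y = -3164.700212
det = -128.862·-2.766 − -116.010·-75.374 = -8387.705448
x = (-10671.085884·-2.766 − -116.010·-3164.700212) / -8387.705448 = 40.251848
y = (-128.862·-3164.700212 − -10671.085884·-75.374) / -8387.705448 = 47.273099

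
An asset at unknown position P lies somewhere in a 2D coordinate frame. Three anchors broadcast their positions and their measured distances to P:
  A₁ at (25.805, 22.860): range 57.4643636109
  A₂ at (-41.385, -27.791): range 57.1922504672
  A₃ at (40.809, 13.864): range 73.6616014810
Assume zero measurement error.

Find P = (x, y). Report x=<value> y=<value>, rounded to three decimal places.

x=-31.380 y=28.519

eq1: (x − 25.805)² + (y − 22.860)² = 57.4643636109²
eq2: (x + 41.385)² + (y + 27.791)² = 57.1922504672²
eq3: (x − 40.809)² + (y − 13.864)² = 73.6616014810²
eq3−eq1, eq3−eq2 (x²,y² cancel):
  -30.008·x + 17.992·y = 1454.771096
  -164.388·x − 83.310·y = 2782.550948
det = -30.008·-83.310 − 17.992·-164.388 = 5457.635376
x = (1454.771096·-83.310 − 17.992·2782.550948) / 5457.635376 = -31.380007
y = (-30.008·2782.550948 − 1454.771096·-164.388) / 5457.635376 = 28.519333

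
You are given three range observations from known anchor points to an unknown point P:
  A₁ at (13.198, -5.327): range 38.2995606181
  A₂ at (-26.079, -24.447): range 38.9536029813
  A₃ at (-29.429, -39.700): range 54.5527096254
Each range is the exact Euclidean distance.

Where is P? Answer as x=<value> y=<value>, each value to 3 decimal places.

x=-19.863 y=14.007

eq1: (x − 13.198)² + (y + 5.327)² = 38.2995606181²
eq2: (x + 26.079)² + (y + 24.447)² = 38.9536029813²
eq3: (x + 29.429)² + (y + 39.700)² = 54.5527096254²
eq2−eq1, eq2−eq3 (x²,y² cancel):
  78.554·x + 38.240·y = -1024.679075
  -6.700·x − 30.506·y = -294.228951
det = 78.554·-30.506 − 38.240·-6.700 = -2140.160324
x = (-1024.679075·-30.506 − 38.240·-294.228951) / -2140.160324 = -19.863080
y = (78.554·-294.228951 − -1024.679075·-6.700) / -2140.160324 = 14.007460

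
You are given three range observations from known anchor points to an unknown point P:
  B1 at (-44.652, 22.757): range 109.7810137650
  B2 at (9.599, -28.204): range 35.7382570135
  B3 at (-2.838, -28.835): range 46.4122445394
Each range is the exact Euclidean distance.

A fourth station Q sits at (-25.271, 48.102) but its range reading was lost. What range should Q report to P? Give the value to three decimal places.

eq1: (x + 44.652)² + (y − 22.757)² = 109.7810137650²
eq2: (x − 9.599)² + (y + 28.204)² = 35.7382570135²
eq3: (x + 2.838)² + (y + 28.835)² = 46.4122445394²
eq2−eq1, eq2−eq3 (x²,y² cancel):
  -108.502·x + 101.922·y = -9150.572233
  -24.874·x − 1.262·y = -924.968377
det = -108.502·-1.262 − 101.922·-24.874 = 2672.137352
x = (-9150.572233·-1.262 − 101.922·-924.968377) / 2672.137352 = 39.602249
y = (-108.502·-924.968377 − -9150.572233·-24.874) / 2672.137352 = -47.621210
|P − Q| = √((39.602249 − -25.271)² + (-47.621210 − 48.102)²) = 115.635079

115.635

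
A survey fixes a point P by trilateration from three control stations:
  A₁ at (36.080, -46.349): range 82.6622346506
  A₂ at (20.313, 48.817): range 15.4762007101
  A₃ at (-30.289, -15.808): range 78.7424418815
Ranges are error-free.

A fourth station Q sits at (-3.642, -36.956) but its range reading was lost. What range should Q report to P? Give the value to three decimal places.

eq1: (x − 36.080)² + (y + 46.349)² = 82.6622346506²
eq2: (x − 20.313)² + (y − 48.817)² = 15.4762007101²
eq3: (x + 30.289)² + (y + 15.808)² = 78.7424418815²
eq2−eq1, eq2−eq3 (x²,y² cancel):
  31.534·x − 190.332·y = -5939.253506
  -101.204·x − 129.250·y = -7589.260438
det = 31.534·-129.250 − -190.332·-101.204 = -23338.129228
x = (-5939.253506·-129.250 − -190.332·-7589.260438) / -23338.129228 = 29.001065
y = (31.534·-7589.260438 − -5939.253506·-101.204) / -23338.129228 = 36.009568
|P − Q| = √((29.001065 − -3.642)² + (36.009568 − -36.956)²) = 79.934622

79.935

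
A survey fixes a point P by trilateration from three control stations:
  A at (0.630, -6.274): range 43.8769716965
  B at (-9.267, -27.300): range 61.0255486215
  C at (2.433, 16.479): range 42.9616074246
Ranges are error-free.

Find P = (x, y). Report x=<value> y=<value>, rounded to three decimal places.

eq1: (x − 0.630)² + (y + 6.274)² = 43.8769716965²
eq2: (x + 9.267)² + (y + 27.300)² = 61.0255486215²
eq3: (x − 2.433)² + (y − 16.479)² = 42.9616074246²
eq2−eq1, eq2−eq3 (x²,y² cancel):
  19.794·x + 42.052·y = 1007.521626
  23.400·x + 87.558·y = 1324.727513
det = 19.794·87.558 − 42.052·23.400 = 749.106252
x = (1007.521626·87.558 − 42.052·1324.727513) / 749.106252 = 43.397231
y = (19.794·1324.727513 − 1007.521626·23.400) / 749.106252 = 3.531742

x=43.397 y=3.532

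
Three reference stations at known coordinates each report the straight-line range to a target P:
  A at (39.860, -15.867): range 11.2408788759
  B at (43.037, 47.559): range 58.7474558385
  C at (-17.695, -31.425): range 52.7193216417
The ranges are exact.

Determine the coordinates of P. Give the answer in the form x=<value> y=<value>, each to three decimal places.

eq1: (x − 39.860)² + (y + 15.867)² = 11.2408788759²
eq2: (x − 43.037)² + (y − 47.559)² = 58.7474558385²
eq3: (x + 17.695)² + (y + 31.425)² = 52.7193216417²
eq2−eq3, eq2−eq1 (x²,y² cancel):
  -121.464·x − 157.968·y = -2141.461507
  -6.354·x − 126.852·y = 1051.445649
det = -121.464·-126.852 − -157.968·-6.354 = 14404.222656
x = (-2141.461507·-126.852 − -157.968·1051.445649) / 14404.222656 = 30.389939
y = (-121.464·1051.445649 − -2141.461507·-6.354) / 14404.222656 = -9.810987

x=30.390 y=-9.811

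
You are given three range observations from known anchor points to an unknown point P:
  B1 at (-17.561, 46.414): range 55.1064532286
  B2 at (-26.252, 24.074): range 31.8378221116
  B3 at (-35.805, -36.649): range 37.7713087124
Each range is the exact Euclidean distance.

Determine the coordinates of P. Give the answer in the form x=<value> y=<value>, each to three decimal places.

eq1: (x + 17.561)² + (y − 46.414)² = 55.1064532286²
eq2: (x + 26.252)² + (y − 24.074)² = 31.8378221116²
eq3: (x + 35.805)² + (y + 36.649)² = 37.7713087124²
eq1−eq3, eq1−eq2 (x²,y² cancel):
  -36.488·x − 166.126·y = 1772.548535
  -17.382·x − 44.680·y = 829.151134
det = -36.488·-44.680 − -166.126·-17.382 = -1257.318292
x = (1772.548535·-44.680 − -166.126·829.151134) / -1257.318292 = -46.564257
y = (-36.488·829.151134 − 1772.548535·-17.382) / -1257.318292 = -0.442507

x=-46.564 y=-0.443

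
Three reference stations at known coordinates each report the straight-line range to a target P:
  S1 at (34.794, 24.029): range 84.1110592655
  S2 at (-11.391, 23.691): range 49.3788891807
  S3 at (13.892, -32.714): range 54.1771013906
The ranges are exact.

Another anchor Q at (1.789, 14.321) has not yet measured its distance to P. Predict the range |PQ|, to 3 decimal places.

eq1: (x − 34.794)² + (y − 24.029)² = 84.1110592655²
eq2: (x + 11.391)² + (y − 23.691)² = 49.3788891807²
eq3: (x − 13.892)² + (y + 32.714)² = 54.1771013906²
eq2−eq1, eq2−eq3 (x²,y² cancel):
  92.370·x + 0.676·y = -3539.398679
  50.566·x − 112.810·y = 75.291480
det = 92.370·-112.810 − 0.676·50.566 = -10454.442316
x = (-3539.398679·-112.810 − 0.676·75.291480) / -10454.442316 = -38.187467
y = (92.370·75.291480 − -3539.398679·50.566) / -10454.442316 = -17.784584
|P − Q| = √((-38.187467 − 1.789)² + (-17.784584 − 14.321)²) = 51.272667

51.273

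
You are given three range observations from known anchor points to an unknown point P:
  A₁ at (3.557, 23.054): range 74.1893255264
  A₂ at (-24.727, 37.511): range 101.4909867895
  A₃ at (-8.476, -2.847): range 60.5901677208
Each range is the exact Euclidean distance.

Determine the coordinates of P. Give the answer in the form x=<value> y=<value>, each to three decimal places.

x=36.543 y=-43.399

eq1: (x − 3.557)² + (y − 23.054)² = 74.1893255264²
eq2: (x + 24.727)² + (y − 37.511)² = 101.4909867895²
eq3: (x + 8.476)² + (y + 2.847)² = 60.5901677208²
eq1−eq3, eq1−eq2 (x²,y² cancel):
  -24.066·x − 51.802·y = 1368.696418
  -56.568·x + 28.914·y = -3322.003892
det = -24.066·28.914 − -51.802·-56.568 = -3626.179860
x = (1368.696418·28.914 − -51.802·-3322.003892) / -3626.179860 = 36.543129
y = (-24.066·-3322.003892 − 1368.696418·-56.568) / -3626.179860 = -43.398775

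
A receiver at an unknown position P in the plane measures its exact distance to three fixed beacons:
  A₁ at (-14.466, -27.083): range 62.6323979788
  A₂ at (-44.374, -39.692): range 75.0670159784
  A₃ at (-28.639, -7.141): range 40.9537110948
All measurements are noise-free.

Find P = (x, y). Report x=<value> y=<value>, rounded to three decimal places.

x=-29.125 y=33.810

eq1: (x + 14.466)² + (y + 27.083)² = 62.6323979788²
eq2: (x + 44.374)² + (y + 39.692)² = 75.0670159784²
eq3: (x + 28.639)² + (y + 7.141)² = 40.9537110948²
eq1−eq3, eq1−eq2 (x²,y² cancel):
  -28.346·x + 39.884·y = 2174.042981
  -59.816·x − 25.218·y = 889.513084
det = -28.346·-25.218 − 39.884·-59.816 = 3100.530772
x = (2174.042981·-25.218 − 39.884·889.513084) / 3100.530772 = -29.124806
y = (-28.346·889.513084 − 2174.042981·-59.816) / 3100.530772 = 33.809830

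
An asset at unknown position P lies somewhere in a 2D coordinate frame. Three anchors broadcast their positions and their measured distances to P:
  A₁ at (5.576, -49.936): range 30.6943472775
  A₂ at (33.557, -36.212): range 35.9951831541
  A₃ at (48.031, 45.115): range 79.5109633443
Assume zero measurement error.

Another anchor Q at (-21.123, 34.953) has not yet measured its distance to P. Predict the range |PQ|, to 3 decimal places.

59.026

eq1: (x − 5.576)² + (y + 49.936)² = 30.6943472775²
eq2: (x − 33.557)² + (y + 36.212)² = 35.9951831541²
eq3: (x − 48.031)² + (y − 45.115)² = 79.5109633443²
eq2−eq3, eq2−eq1 (x²,y² cancel):
  28.948·x + 162.654·y = -3121.381089
  -55.962·x − 27.448·y = 440.824935
det = 28.948·-27.448 − 162.654·-55.962 = 8307.878444
x = (-3121.381089·-27.448 − 162.654·440.824935) / 8307.878444 = 1.681985
y = (28.948·440.824935 − -3121.381089·-55.962) / 8307.878444 = -19.489660
|P − Q| = √((1.681985 − -21.123)² + (-19.489660 − 34.953)²) = 59.026016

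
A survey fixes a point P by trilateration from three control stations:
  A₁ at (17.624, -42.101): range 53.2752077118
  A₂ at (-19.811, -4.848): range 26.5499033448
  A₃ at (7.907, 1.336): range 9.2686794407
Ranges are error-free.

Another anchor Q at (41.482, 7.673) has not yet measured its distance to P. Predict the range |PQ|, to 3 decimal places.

38.709

eq1: (x − 17.624)² + (y + 42.101)² = 53.2752077118²
eq2: (x + 19.811)² + (y + 4.848)² = 26.5499033448²
eq3: (x − 7.907)² + (y − 1.336)² = 9.2686794407²
eq2−eq1, eq2−eq3 (x²,y² cancel):
  74.870·x − 74.506·y = -466.229637
  55.436·x + 12.368·y = 267.315669
det = 74.870·12.368 − -74.506·55.436 = 5056.306776
x = (-466.229637·12.368 − -74.506·267.315669) / 5056.306776 = 2.798543
y = (74.870·267.315669 − -466.229637·55.436) / 5056.306776 = 9.069828
|P − Q| = √((2.798543 − 41.482)² + (9.069828 − 7.673)²) = 38.708668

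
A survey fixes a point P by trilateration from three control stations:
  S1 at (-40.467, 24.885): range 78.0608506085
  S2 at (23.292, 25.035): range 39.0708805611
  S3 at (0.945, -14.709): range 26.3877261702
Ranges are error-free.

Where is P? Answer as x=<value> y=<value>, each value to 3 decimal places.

x=27.318 y=-13.828

eq1: (x + 40.467)² + (y − 24.885)² = 78.0608506085²
eq2: (x − 23.292)² + (y − 25.035)² = 39.0708805611²
eq3: (x − 0.945)² + (y + 14.709)² = 26.3877261702²
eq2−eq3, eq2−eq1 (x²,y² cancel):
  -44.694·x − 79.488·y = -121.799168
  -127.518·x − 0.300·y = -3479.389865
det = -44.694·-0.300 − -79.488·-127.518 = -10122.742584
x = (-121.799168·-0.300 − -79.488·-3479.389865) / -10122.742584 = 27.318012
y = (-44.694·-3479.389865 − -121.799168·-127.518) / -10122.742584 = -13.827899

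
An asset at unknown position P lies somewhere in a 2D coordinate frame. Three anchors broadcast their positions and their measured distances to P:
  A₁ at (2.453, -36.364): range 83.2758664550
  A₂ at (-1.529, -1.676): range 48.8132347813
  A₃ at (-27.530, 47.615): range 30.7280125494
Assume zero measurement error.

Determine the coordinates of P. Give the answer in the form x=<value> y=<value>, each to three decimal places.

eq1: (x − 2.453)² + (y + 36.364)² = 83.2758664550²
eq2: (x + 1.529)² + (y + 1.676)² = 48.8132347813²
eq3: (x + 27.530)² + (y − 47.615)² = 30.7280125494²
eq2−eq1, eq2−eq3 (x²,y² cancel):
  7.964·x − 69.376·y = -3228.927156
  -52.002·x + 98.582·y = 4458.463443
det = 7.964·98.582 − -69.376·-52.002 = -2822.583704
x = (-3228.927156·98.582 − -69.376·4458.463443) / -2822.583704 = 3.189892
y = (7.964·4458.463443 − -3228.927156·-52.002) / -2822.583704 = 46.908606

x=3.190 y=46.909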